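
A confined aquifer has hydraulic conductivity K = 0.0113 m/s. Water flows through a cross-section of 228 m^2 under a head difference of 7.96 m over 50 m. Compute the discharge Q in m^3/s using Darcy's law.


Darcy's law: Q = K * A * i, where i = dh/L.
Hydraulic gradient i = 7.96 / 50 = 0.1592.
Q = 0.0113 * 228 * 0.1592
  = 0.4102 m^3/s.

0.4102


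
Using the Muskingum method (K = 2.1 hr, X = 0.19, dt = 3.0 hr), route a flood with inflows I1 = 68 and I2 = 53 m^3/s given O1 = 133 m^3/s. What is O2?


Muskingum coefficients:
denom = 2*K*(1-X) + dt = 2*2.1*(1-0.19) + 3.0 = 6.402.
C0 = (dt - 2*K*X)/denom = (3.0 - 2*2.1*0.19)/6.402 = 0.344.
C1 = (dt + 2*K*X)/denom = (3.0 + 2*2.1*0.19)/6.402 = 0.5933.
C2 = (2*K*(1-X) - dt)/denom = 0.0628.
O2 = C0*I2 + C1*I1 + C2*O1
   = 0.344*53 + 0.5933*68 + 0.0628*133
   = 66.92 m^3/s.

66.92


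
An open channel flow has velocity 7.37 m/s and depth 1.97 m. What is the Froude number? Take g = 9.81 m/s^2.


The Froude number is defined as Fr = V / sqrt(g*y).
g*y = 9.81 * 1.97 = 19.3257.
sqrt(g*y) = sqrt(19.3257) = 4.3961.
Fr = 7.37 / 4.3961 = 1.6765.

1.6765


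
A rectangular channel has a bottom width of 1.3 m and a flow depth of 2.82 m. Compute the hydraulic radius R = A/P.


For a rectangular section:
Flow area A = b * y = 1.3 * 2.82 = 3.67 m^2.
Wetted perimeter P = b + 2y = 1.3 + 2*2.82 = 6.94 m.
Hydraulic radius R = A/P = 3.67 / 6.94 = 0.5282 m.

0.5282


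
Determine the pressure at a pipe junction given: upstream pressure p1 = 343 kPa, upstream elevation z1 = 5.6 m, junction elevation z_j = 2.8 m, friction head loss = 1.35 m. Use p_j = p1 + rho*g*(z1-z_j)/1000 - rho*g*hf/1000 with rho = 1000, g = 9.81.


Junction pressure: p_j = p1 + rho*g*(z1 - z_j)/1000 - rho*g*hf/1000.
Elevation term = 1000*9.81*(5.6 - 2.8)/1000 = 27.468 kPa.
Friction term = 1000*9.81*1.35/1000 = 13.243 kPa.
p_j = 343 + 27.468 - 13.243 = 357.22 kPa.

357.22


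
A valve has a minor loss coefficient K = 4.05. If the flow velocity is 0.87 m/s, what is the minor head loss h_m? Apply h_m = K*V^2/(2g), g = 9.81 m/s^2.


Minor loss formula: h_m = K * V^2/(2g).
V^2 = 0.87^2 = 0.7569.
V^2/(2g) = 0.7569 / 19.62 = 0.0386 m.
h_m = 4.05 * 0.0386 = 0.1562 m.

0.1562


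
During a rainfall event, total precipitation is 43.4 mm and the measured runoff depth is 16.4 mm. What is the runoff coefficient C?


The runoff coefficient C = runoff depth / rainfall depth.
C = 16.4 / 43.4
  = 0.3779.

0.3779


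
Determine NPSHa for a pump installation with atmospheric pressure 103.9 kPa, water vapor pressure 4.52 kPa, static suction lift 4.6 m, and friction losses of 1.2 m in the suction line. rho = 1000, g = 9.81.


NPSHa = p_atm/(rho*g) - z_s - hf_s - p_vap/(rho*g).
p_atm/(rho*g) = 103.9*1000 / (1000*9.81) = 10.591 m.
p_vap/(rho*g) = 4.52*1000 / (1000*9.81) = 0.461 m.
NPSHa = 10.591 - 4.6 - 1.2 - 0.461
      = 4.33 m.

4.33


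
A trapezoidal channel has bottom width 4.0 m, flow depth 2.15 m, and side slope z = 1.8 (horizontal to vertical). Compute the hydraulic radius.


For a trapezoidal section with side slope z:
A = (b + z*y)*y = (4.0 + 1.8*2.15)*2.15 = 16.921 m^2.
P = b + 2*y*sqrt(1 + z^2) = 4.0 + 2*2.15*sqrt(1 + 1.8^2) = 12.854 m.
R = A/P = 16.921 / 12.854 = 1.3163 m.

1.3163


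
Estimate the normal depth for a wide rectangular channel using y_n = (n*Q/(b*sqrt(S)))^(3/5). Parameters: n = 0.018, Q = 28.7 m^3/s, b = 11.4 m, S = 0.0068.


We use the wide-channel approximation y_n = (n*Q/(b*sqrt(S)))^(3/5).
sqrt(S) = sqrt(0.0068) = 0.082462.
Numerator: n*Q = 0.018 * 28.7 = 0.5166.
Denominator: b*sqrt(S) = 11.4 * 0.082462 = 0.940067.
arg = 0.5495.
y_n = 0.5495^(3/5) = 0.6982 m.

0.6982


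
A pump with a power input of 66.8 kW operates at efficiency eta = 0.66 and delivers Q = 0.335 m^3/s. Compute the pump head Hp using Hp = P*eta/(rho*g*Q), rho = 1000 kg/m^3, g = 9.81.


Pump head formula: Hp = P * eta / (rho * g * Q).
Numerator: P * eta = 66.8 * 1000 * 0.66 = 44088.0 W.
Denominator: rho * g * Q = 1000 * 9.81 * 0.335 = 3286.35.
Hp = 44088.0 / 3286.35 = 13.42 m.

13.42


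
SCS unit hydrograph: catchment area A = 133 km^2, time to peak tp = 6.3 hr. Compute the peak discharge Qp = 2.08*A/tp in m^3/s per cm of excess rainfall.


SCS formula: Qp = 2.08 * A / tp.
Qp = 2.08 * 133 / 6.3
   = 276.64 / 6.3
   = 43.91 m^3/s per cm.

43.91


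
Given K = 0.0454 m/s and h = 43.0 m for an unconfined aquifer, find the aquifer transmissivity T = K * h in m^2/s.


Transmissivity is defined as T = K * h.
T = 0.0454 * 43.0
  = 1.9522 m^2/s.

1.9522


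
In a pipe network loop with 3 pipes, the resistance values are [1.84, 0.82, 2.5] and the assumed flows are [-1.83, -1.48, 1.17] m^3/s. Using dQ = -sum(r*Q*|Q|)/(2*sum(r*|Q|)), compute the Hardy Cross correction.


Numerator terms (r*Q*|Q|): 1.84*-1.83*|-1.83| = -6.162; 0.82*-1.48*|-1.48| = -1.7961; 2.5*1.17*|1.17| = 3.4222.
Sum of numerator = -4.5359.
Denominator terms (r*|Q|): 1.84*|-1.83| = 3.3672; 0.82*|-1.48| = 1.2136; 2.5*|1.17| = 2.925.
2 * sum of denominator = 2 * 7.5058 = 15.0116.
dQ = --4.5359 / 15.0116 = 0.3022 m^3/s.

0.3022


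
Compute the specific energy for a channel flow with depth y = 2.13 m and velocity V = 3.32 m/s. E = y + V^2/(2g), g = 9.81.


Specific energy E = y + V^2/(2g).
Velocity head = V^2/(2g) = 3.32^2 / (2*9.81) = 11.0224 / 19.62 = 0.5618 m.
E = 2.13 + 0.5618 = 2.6918 m.

2.6918


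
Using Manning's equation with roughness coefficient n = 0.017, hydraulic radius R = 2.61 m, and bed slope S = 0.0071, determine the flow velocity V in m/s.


Manning's equation gives V = (1/n) * R^(2/3) * S^(1/2).
First, compute R^(2/3) = 2.61^(2/3) = 1.8957.
Next, S^(1/2) = 0.0071^(1/2) = 0.084261.
Then 1/n = 1/0.017 = 58.82.
V = 58.82 * 1.8957 * 0.084261 = 9.3959 m/s.

9.3959


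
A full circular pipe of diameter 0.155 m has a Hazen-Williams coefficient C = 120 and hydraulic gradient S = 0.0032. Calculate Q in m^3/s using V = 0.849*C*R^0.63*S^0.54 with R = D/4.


For a full circular pipe, R = D/4 = 0.155/4 = 0.0387 m.
V = 0.849 * 120 * 0.0387^0.63 * 0.0032^0.54
  = 0.849 * 120 * 0.129006 * 0.044955
  = 0.5909 m/s.
Pipe area A = pi*D^2/4 = pi*0.155^2/4 = 0.0189 m^2.
Q = A * V = 0.0189 * 0.5909 = 0.0111 m^3/s.

0.0111


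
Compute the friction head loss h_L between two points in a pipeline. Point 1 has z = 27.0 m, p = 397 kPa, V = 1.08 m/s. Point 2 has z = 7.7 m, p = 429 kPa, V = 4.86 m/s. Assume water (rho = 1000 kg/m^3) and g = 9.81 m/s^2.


Total head at each section: H = z + p/(rho*g) + V^2/(2g).
H1 = 27.0 + 397*1000/(1000*9.81) + 1.08^2/(2*9.81)
   = 27.0 + 40.469 + 0.0594
   = 67.528 m.
H2 = 7.7 + 429*1000/(1000*9.81) + 4.86^2/(2*9.81)
   = 7.7 + 43.731 + 1.2039
   = 52.635 m.
h_L = H1 - H2 = 67.528 - 52.635 = 14.894 m.

14.894


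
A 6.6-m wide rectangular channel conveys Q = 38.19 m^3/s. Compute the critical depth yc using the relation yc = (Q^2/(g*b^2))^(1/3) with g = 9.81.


Using yc = (Q^2 / (g * b^2))^(1/3):
Q^2 = 38.19^2 = 1458.48.
g * b^2 = 9.81 * 6.6^2 = 9.81 * 43.56 = 427.32.
Q^2 / (g*b^2) = 1458.48 / 427.32 = 3.4131.
yc = 3.4131^(1/3) = 1.5056 m.

1.5056


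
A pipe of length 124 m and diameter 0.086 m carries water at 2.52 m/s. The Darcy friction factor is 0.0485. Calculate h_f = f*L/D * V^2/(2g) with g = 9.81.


Darcy-Weisbach equation: h_f = f * (L/D) * V^2/(2g).
f * L/D = 0.0485 * 124/0.086 = 69.9302.
V^2/(2g) = 2.52^2 / (2*9.81) = 6.3504 / 19.62 = 0.3237 m.
h_f = 69.9302 * 0.3237 = 22.634 m.

22.634


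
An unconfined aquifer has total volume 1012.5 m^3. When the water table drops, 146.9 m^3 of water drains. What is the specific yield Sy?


Specific yield Sy = Volume drained / Total volume.
Sy = 146.9 / 1012.5
   = 0.1451.

0.1451


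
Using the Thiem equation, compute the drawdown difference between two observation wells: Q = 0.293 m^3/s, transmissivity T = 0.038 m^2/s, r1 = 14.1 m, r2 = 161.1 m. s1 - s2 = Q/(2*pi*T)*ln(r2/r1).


Thiem equation: s1 - s2 = Q/(2*pi*T) * ln(r2/r1).
ln(r2/r1) = ln(161.1/14.1) = 2.4359.
Q/(2*pi*T) = 0.293 / (2*pi*0.038) = 0.293 / 0.2388 = 1.2272.
s1 - s2 = 1.2272 * 2.4359 = 2.9892 m.

2.9892


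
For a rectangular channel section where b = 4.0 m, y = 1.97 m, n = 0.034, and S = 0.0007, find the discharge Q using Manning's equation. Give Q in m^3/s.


For a rectangular channel, the cross-sectional area A = b * y = 4.0 * 1.97 = 7.88 m^2.
The wetted perimeter P = b + 2y = 4.0 + 2*1.97 = 7.94 m.
Hydraulic radius R = A/P = 7.88/7.94 = 0.9924 m.
Velocity V = (1/n)*R^(2/3)*S^(1/2) = (1/0.034)*0.9924^(2/3)*0.0007^(1/2) = 0.7742 m/s.
Discharge Q = A * V = 7.88 * 0.7742 = 6.101 m^3/s.

6.101


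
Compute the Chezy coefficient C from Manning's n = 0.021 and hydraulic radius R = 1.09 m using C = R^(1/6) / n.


The Chezy coefficient relates to Manning's n through C = R^(1/6) / n.
R^(1/6) = 1.09^(1/6) = 1.014467.
C = 1.014467 / 0.021 = 48.31 m^(1/2)/s.

48.31


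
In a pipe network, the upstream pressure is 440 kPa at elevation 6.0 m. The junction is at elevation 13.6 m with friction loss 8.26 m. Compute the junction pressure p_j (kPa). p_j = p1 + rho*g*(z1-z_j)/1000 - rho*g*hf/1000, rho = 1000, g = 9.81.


Junction pressure: p_j = p1 + rho*g*(z1 - z_j)/1000 - rho*g*hf/1000.
Elevation term = 1000*9.81*(6.0 - 13.6)/1000 = -74.556 kPa.
Friction term = 1000*9.81*8.26/1000 = 81.031 kPa.
p_j = 440 + -74.556 - 81.031 = 284.41 kPa.

284.41


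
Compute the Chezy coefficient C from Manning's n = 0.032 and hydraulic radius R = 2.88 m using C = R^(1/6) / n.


The Chezy coefficient relates to Manning's n through C = R^(1/6) / n.
R^(1/6) = 2.88^(1/6) = 1.192794.
C = 1.192794 / 0.032 = 37.27 m^(1/2)/s.

37.27


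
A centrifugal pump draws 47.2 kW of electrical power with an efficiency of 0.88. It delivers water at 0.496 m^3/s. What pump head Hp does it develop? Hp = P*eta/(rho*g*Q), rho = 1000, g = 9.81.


Pump head formula: Hp = P * eta / (rho * g * Q).
Numerator: P * eta = 47.2 * 1000 * 0.88 = 41536.0 W.
Denominator: rho * g * Q = 1000 * 9.81 * 0.496 = 4865.76.
Hp = 41536.0 / 4865.76 = 8.54 m.

8.54


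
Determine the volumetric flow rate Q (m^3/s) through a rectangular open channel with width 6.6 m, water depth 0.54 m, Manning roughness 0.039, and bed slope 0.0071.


For a rectangular channel, the cross-sectional area A = b * y = 6.6 * 0.54 = 3.56 m^2.
The wetted perimeter P = b + 2y = 6.6 + 2*0.54 = 7.68 m.
Hydraulic radius R = A/P = 3.56/7.68 = 0.4641 m.
Velocity V = (1/n)*R^(2/3)*S^(1/2) = (1/0.039)*0.4641^(2/3)*0.0071^(1/2) = 1.295 m/s.
Discharge Q = A * V = 3.56 * 1.295 = 4.616 m^3/s.

4.616


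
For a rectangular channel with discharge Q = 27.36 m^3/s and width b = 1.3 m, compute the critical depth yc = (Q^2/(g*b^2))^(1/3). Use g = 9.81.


Using yc = (Q^2 / (g * b^2))^(1/3):
Q^2 = 27.36^2 = 748.57.
g * b^2 = 9.81 * 1.3^2 = 9.81 * 1.69 = 16.58.
Q^2 / (g*b^2) = 748.57 / 16.58 = 45.149.
yc = 45.149^(1/3) = 3.5609 m.

3.5609


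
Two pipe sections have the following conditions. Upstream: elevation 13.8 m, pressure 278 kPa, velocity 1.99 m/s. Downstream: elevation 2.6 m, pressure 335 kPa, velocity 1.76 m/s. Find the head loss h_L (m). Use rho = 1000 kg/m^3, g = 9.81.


Total head at each section: H = z + p/(rho*g) + V^2/(2g).
H1 = 13.8 + 278*1000/(1000*9.81) + 1.99^2/(2*9.81)
   = 13.8 + 28.338 + 0.2018
   = 42.34 m.
H2 = 2.6 + 335*1000/(1000*9.81) + 1.76^2/(2*9.81)
   = 2.6 + 34.149 + 0.1579
   = 36.907 m.
h_L = H1 - H2 = 42.34 - 36.907 = 5.434 m.

5.434


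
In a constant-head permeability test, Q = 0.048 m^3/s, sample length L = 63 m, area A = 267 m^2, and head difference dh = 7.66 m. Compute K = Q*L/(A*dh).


From K = Q*L / (A*dh):
Numerator: Q*L = 0.048 * 63 = 3.024.
Denominator: A*dh = 267 * 7.66 = 2045.22.
K = 3.024 / 2045.22 = 0.001479 m/s.

0.001479


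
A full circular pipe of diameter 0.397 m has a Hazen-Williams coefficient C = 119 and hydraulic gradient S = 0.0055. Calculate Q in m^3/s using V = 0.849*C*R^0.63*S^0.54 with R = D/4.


For a full circular pipe, R = D/4 = 0.397/4 = 0.0993 m.
V = 0.849 * 119 * 0.0993^0.63 * 0.0055^0.54
  = 0.849 * 119 * 0.233314 * 0.060228
  = 1.4197 m/s.
Pipe area A = pi*D^2/4 = pi*0.397^2/4 = 0.1238 m^2.
Q = A * V = 0.1238 * 1.4197 = 0.1757 m^3/s.

0.1757


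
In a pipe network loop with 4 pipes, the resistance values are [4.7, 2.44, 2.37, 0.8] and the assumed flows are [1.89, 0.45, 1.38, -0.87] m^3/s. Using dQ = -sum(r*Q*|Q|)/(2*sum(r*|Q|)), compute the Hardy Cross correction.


Numerator terms (r*Q*|Q|): 4.7*1.89*|1.89| = 16.7889; 2.44*0.45*|0.45| = 0.4941; 2.37*1.38*|1.38| = 4.5134; 0.8*-0.87*|-0.87| = -0.6055.
Sum of numerator = 21.1909.
Denominator terms (r*|Q|): 4.7*|1.89| = 8.883; 2.44*|0.45| = 1.098; 2.37*|1.38| = 3.2706; 0.8*|-0.87| = 0.696.
2 * sum of denominator = 2 * 13.9476 = 27.8952.
dQ = -21.1909 / 27.8952 = -0.7597 m^3/s.

-0.7597


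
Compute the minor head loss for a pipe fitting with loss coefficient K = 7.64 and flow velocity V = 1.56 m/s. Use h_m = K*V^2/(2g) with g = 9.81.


Minor loss formula: h_m = K * V^2/(2g).
V^2 = 1.56^2 = 2.4336.
V^2/(2g) = 2.4336 / 19.62 = 0.124 m.
h_m = 7.64 * 0.124 = 0.9476 m.

0.9476


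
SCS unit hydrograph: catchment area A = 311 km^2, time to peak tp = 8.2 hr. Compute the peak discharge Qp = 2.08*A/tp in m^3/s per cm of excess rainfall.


SCS formula: Qp = 2.08 * A / tp.
Qp = 2.08 * 311 / 8.2
   = 646.88 / 8.2
   = 78.89 m^3/s per cm.

78.89


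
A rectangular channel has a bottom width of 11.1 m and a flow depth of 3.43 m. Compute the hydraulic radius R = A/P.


For a rectangular section:
Flow area A = b * y = 11.1 * 3.43 = 38.07 m^2.
Wetted perimeter P = b + 2y = 11.1 + 2*3.43 = 17.96 m.
Hydraulic radius R = A/P = 38.07 / 17.96 = 2.1199 m.

2.1199


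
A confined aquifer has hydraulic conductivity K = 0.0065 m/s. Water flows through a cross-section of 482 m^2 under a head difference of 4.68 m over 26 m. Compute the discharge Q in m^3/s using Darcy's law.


Darcy's law: Q = K * A * i, where i = dh/L.
Hydraulic gradient i = 4.68 / 26 = 0.18.
Q = 0.0065 * 482 * 0.18
  = 0.5639 m^3/s.

0.5639


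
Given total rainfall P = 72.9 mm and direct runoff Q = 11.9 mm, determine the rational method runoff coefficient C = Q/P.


The runoff coefficient C = runoff depth / rainfall depth.
C = 11.9 / 72.9
  = 0.1632.

0.1632


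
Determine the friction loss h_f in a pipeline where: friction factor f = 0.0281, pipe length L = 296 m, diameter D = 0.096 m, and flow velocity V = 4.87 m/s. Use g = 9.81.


Darcy-Weisbach equation: h_f = f * (L/D) * V^2/(2g).
f * L/D = 0.0281 * 296/0.096 = 86.6417.
V^2/(2g) = 4.87^2 / (2*9.81) = 23.7169 / 19.62 = 1.2088 m.
h_f = 86.6417 * 1.2088 = 104.734 m.

104.734


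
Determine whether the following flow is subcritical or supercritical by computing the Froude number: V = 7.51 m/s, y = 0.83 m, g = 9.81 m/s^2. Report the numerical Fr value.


The Froude number is defined as Fr = V / sqrt(g*y).
g*y = 9.81 * 0.83 = 8.1423.
sqrt(g*y) = sqrt(8.1423) = 2.8535.
Fr = 7.51 / 2.8535 = 2.6319.
Since Fr > 1, the flow is supercritical.

2.6319


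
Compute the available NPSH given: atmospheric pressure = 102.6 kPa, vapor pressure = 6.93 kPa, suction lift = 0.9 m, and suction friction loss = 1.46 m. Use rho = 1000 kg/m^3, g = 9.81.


NPSHa = p_atm/(rho*g) - z_s - hf_s - p_vap/(rho*g).
p_atm/(rho*g) = 102.6*1000 / (1000*9.81) = 10.459 m.
p_vap/(rho*g) = 6.93*1000 / (1000*9.81) = 0.706 m.
NPSHa = 10.459 - 0.9 - 1.46 - 0.706
      = 7.39 m.

7.39


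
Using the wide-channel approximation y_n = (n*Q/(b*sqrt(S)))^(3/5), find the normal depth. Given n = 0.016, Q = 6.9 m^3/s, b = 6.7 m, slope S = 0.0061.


We use the wide-channel approximation y_n = (n*Q/(b*sqrt(S)))^(3/5).
sqrt(S) = sqrt(0.0061) = 0.078102.
Numerator: n*Q = 0.016 * 6.9 = 0.1104.
Denominator: b*sqrt(S) = 6.7 * 0.078102 = 0.523283.
arg = 0.211.
y_n = 0.211^(3/5) = 0.3931 m.

0.3931


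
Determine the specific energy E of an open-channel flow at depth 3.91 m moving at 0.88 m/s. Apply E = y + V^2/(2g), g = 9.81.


Specific energy E = y + V^2/(2g).
Velocity head = V^2/(2g) = 0.88^2 / (2*9.81) = 0.7744 / 19.62 = 0.0395 m.
E = 3.91 + 0.0395 = 3.9495 m.

3.9495


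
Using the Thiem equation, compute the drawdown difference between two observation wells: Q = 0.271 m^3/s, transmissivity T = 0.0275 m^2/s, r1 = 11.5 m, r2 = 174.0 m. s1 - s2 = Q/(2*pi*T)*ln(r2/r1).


Thiem equation: s1 - s2 = Q/(2*pi*T) * ln(r2/r1).
ln(r2/r1) = ln(174.0/11.5) = 2.7167.
Q/(2*pi*T) = 0.271 / (2*pi*0.0275) = 0.271 / 0.1728 = 1.5684.
s1 - s2 = 1.5684 * 2.7167 = 4.2609 m.

4.2609


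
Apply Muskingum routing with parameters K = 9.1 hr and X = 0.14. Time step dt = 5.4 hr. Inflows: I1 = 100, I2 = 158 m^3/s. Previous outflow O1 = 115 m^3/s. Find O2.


Muskingum coefficients:
denom = 2*K*(1-X) + dt = 2*9.1*(1-0.14) + 5.4 = 21.052.
C0 = (dt - 2*K*X)/denom = (5.4 - 2*9.1*0.14)/21.052 = 0.1355.
C1 = (dt + 2*K*X)/denom = (5.4 + 2*9.1*0.14)/21.052 = 0.3775.
C2 = (2*K*(1-X) - dt)/denom = 0.487.
O2 = C0*I2 + C1*I1 + C2*O1
   = 0.1355*158 + 0.3775*100 + 0.487*115
   = 115.16 m^3/s.

115.16


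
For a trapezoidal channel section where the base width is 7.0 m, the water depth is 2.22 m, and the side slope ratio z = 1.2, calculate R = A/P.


For a trapezoidal section with side slope z:
A = (b + z*y)*y = (7.0 + 1.2*2.22)*2.22 = 21.454 m^2.
P = b + 2*y*sqrt(1 + z^2) = 7.0 + 2*2.22*sqrt(1 + 1.2^2) = 13.936 m.
R = A/P = 21.454 / 13.936 = 1.5395 m.

1.5395


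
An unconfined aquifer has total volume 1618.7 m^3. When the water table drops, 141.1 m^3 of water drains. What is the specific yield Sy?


Specific yield Sy = Volume drained / Total volume.
Sy = 141.1 / 1618.7
   = 0.0872.

0.0872


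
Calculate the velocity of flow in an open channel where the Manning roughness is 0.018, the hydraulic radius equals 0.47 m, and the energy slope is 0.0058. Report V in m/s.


Manning's equation gives V = (1/n) * R^(2/3) * S^(1/2).
First, compute R^(2/3) = 0.47^(2/3) = 0.6045.
Next, S^(1/2) = 0.0058^(1/2) = 0.076158.
Then 1/n = 1/0.018 = 55.56.
V = 55.56 * 0.6045 * 0.076158 = 2.5576 m/s.

2.5576


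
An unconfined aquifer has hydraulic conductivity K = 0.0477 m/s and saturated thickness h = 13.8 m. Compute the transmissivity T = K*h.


Transmissivity is defined as T = K * h.
T = 0.0477 * 13.8
  = 0.6583 m^2/s.

0.6583


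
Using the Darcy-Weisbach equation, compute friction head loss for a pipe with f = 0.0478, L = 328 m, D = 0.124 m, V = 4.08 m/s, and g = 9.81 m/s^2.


Darcy-Weisbach equation: h_f = f * (L/D) * V^2/(2g).
f * L/D = 0.0478 * 328/0.124 = 126.4387.
V^2/(2g) = 4.08^2 / (2*9.81) = 16.6464 / 19.62 = 0.8484 m.
h_f = 126.4387 * 0.8484 = 107.276 m.

107.276


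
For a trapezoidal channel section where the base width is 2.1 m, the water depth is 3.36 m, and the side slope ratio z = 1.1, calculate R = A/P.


For a trapezoidal section with side slope z:
A = (b + z*y)*y = (2.1 + 1.1*3.36)*3.36 = 19.475 m^2.
P = b + 2*y*sqrt(1 + z^2) = 2.1 + 2*3.36*sqrt(1 + 1.1^2) = 12.09 m.
R = A/P = 19.475 / 12.09 = 1.6108 m.

1.6108


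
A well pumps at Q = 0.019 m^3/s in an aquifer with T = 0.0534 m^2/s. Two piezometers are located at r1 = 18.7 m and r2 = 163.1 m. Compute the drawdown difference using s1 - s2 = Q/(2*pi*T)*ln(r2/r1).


Thiem equation: s1 - s2 = Q/(2*pi*T) * ln(r2/r1).
ln(r2/r1) = ln(163.1/18.7) = 2.1658.
Q/(2*pi*T) = 0.019 / (2*pi*0.0534) = 0.019 / 0.3355 = 0.0566.
s1 - s2 = 0.0566 * 2.1658 = 0.1226 m.

0.1226


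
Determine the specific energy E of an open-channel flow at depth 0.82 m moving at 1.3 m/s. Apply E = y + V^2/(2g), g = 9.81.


Specific energy E = y + V^2/(2g).
Velocity head = V^2/(2g) = 1.3^2 / (2*9.81) = 1.69 / 19.62 = 0.0861 m.
E = 0.82 + 0.0861 = 0.9061 m.

0.9061


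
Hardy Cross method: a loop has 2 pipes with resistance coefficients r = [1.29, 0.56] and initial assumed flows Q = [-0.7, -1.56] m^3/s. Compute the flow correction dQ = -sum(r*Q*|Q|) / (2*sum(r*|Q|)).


Numerator terms (r*Q*|Q|): 1.29*-0.7*|-0.7| = -0.6321; 0.56*-1.56*|-1.56| = -1.3628.
Sum of numerator = -1.9949.
Denominator terms (r*|Q|): 1.29*|-0.7| = 0.903; 0.56*|-1.56| = 0.8736.
2 * sum of denominator = 2 * 1.7766 = 3.5532.
dQ = --1.9949 / 3.5532 = 0.5614 m^3/s.

0.5614


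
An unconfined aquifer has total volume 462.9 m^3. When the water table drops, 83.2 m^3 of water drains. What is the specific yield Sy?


Specific yield Sy = Volume drained / Total volume.
Sy = 83.2 / 462.9
   = 0.1797.

0.1797


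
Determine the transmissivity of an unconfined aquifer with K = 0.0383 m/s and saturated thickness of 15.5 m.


Transmissivity is defined as T = K * h.
T = 0.0383 * 15.5
  = 0.5937 m^2/s.

0.5937


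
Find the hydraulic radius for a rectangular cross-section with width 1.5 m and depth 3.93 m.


For a rectangular section:
Flow area A = b * y = 1.5 * 3.93 = 5.9 m^2.
Wetted perimeter P = b + 2y = 1.5 + 2*3.93 = 9.36 m.
Hydraulic radius R = A/P = 5.9 / 9.36 = 0.6298 m.

0.6298


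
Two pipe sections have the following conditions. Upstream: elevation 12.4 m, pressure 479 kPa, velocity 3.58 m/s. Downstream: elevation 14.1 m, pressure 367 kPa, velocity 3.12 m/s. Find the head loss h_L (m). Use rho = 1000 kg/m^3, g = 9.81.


Total head at each section: H = z + p/(rho*g) + V^2/(2g).
H1 = 12.4 + 479*1000/(1000*9.81) + 3.58^2/(2*9.81)
   = 12.4 + 48.828 + 0.6532
   = 61.881 m.
H2 = 14.1 + 367*1000/(1000*9.81) + 3.12^2/(2*9.81)
   = 14.1 + 37.411 + 0.4961
   = 52.007 m.
h_L = H1 - H2 = 61.881 - 52.007 = 9.874 m.

9.874


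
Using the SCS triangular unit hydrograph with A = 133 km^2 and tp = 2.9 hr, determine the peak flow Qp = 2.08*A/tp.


SCS formula: Qp = 2.08 * A / tp.
Qp = 2.08 * 133 / 2.9
   = 276.64 / 2.9
   = 95.39 m^3/s per cm.

95.39


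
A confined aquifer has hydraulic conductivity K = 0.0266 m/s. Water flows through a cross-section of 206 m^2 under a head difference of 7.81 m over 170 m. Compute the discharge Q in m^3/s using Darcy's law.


Darcy's law: Q = K * A * i, where i = dh/L.
Hydraulic gradient i = 7.81 / 170 = 0.045941.
Q = 0.0266 * 206 * 0.045941
  = 0.2517 m^3/s.

0.2517


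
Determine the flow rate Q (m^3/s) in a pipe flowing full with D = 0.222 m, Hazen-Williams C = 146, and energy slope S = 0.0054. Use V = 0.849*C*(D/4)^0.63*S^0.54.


For a full circular pipe, R = D/4 = 0.222/4 = 0.0555 m.
V = 0.849 * 146 * 0.0555^0.63 * 0.0054^0.54
  = 0.849 * 146 * 0.161772 * 0.059634
  = 1.1958 m/s.
Pipe area A = pi*D^2/4 = pi*0.222^2/4 = 0.0387 m^2.
Q = A * V = 0.0387 * 1.1958 = 0.0463 m^3/s.

0.0463


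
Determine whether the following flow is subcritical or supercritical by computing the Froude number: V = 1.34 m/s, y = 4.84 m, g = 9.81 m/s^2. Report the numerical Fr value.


The Froude number is defined as Fr = V / sqrt(g*y).
g*y = 9.81 * 4.84 = 47.4804.
sqrt(g*y) = sqrt(47.4804) = 6.8906.
Fr = 1.34 / 6.8906 = 0.1945.
Since Fr < 1, the flow is subcritical.

0.1945


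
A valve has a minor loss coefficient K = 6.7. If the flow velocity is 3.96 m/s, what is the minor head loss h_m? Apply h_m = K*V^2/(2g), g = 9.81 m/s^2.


Minor loss formula: h_m = K * V^2/(2g).
V^2 = 3.96^2 = 15.6816.
V^2/(2g) = 15.6816 / 19.62 = 0.7993 m.
h_m = 6.7 * 0.7993 = 5.3551 m.

5.3551


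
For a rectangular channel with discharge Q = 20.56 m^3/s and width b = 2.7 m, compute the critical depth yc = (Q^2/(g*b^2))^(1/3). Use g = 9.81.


Using yc = (Q^2 / (g * b^2))^(1/3):
Q^2 = 20.56^2 = 422.71.
g * b^2 = 9.81 * 2.7^2 = 9.81 * 7.29 = 71.51.
Q^2 / (g*b^2) = 422.71 / 71.51 = 5.9112.
yc = 5.9112^(1/3) = 1.8081 m.

1.8081


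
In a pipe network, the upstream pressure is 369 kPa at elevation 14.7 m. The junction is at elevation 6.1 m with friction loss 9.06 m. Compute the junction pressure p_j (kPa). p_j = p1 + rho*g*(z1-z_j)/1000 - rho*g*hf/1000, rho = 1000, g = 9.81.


Junction pressure: p_j = p1 + rho*g*(z1 - z_j)/1000 - rho*g*hf/1000.
Elevation term = 1000*9.81*(14.7 - 6.1)/1000 = 84.366 kPa.
Friction term = 1000*9.81*9.06/1000 = 88.879 kPa.
p_j = 369 + 84.366 - 88.879 = 364.49 kPa.

364.49


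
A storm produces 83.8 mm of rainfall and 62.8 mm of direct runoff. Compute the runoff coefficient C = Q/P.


The runoff coefficient C = runoff depth / rainfall depth.
C = 62.8 / 83.8
  = 0.7494.

0.7494


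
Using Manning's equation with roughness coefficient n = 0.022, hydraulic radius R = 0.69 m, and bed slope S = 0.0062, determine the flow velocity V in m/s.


Manning's equation gives V = (1/n) * R^(2/3) * S^(1/2).
First, compute R^(2/3) = 0.69^(2/3) = 0.7808.
Next, S^(1/2) = 0.0062^(1/2) = 0.07874.
Then 1/n = 1/0.022 = 45.45.
V = 45.45 * 0.7808 * 0.07874 = 2.7947 m/s.

2.7947


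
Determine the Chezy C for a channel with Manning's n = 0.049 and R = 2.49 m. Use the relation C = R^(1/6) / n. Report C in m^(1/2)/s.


The Chezy coefficient relates to Manning's n through C = R^(1/6) / n.
R^(1/6) = 2.49^(1/6) = 1.164215.
C = 1.164215 / 0.049 = 23.76 m^(1/2)/s.

23.76


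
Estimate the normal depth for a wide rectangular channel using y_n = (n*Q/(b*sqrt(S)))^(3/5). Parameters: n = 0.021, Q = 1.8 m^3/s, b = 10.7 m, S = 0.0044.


We use the wide-channel approximation y_n = (n*Q/(b*sqrt(S)))^(3/5).
sqrt(S) = sqrt(0.0044) = 0.066332.
Numerator: n*Q = 0.021 * 1.8 = 0.0378.
Denominator: b*sqrt(S) = 10.7 * 0.066332 = 0.709752.
arg = 0.0533.
y_n = 0.0533^(3/5) = 0.1721 m.

0.1721


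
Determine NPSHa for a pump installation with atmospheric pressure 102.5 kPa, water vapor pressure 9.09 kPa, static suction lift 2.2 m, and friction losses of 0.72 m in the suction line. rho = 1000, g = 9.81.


NPSHa = p_atm/(rho*g) - z_s - hf_s - p_vap/(rho*g).
p_atm/(rho*g) = 102.5*1000 / (1000*9.81) = 10.449 m.
p_vap/(rho*g) = 9.09*1000 / (1000*9.81) = 0.927 m.
NPSHa = 10.449 - 2.2 - 0.72 - 0.927
      = 6.6 m.

6.6


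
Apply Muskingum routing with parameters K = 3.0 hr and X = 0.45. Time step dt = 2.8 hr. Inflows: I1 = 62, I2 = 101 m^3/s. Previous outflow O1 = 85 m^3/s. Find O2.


Muskingum coefficients:
denom = 2*K*(1-X) + dt = 2*3.0*(1-0.45) + 2.8 = 6.1.
C0 = (dt - 2*K*X)/denom = (2.8 - 2*3.0*0.45)/6.1 = 0.0164.
C1 = (dt + 2*K*X)/denom = (2.8 + 2*3.0*0.45)/6.1 = 0.9016.
C2 = (2*K*(1-X) - dt)/denom = 0.082.
O2 = C0*I2 + C1*I1 + C2*O1
   = 0.0164*101 + 0.9016*62 + 0.082*85
   = 64.52 m^3/s.

64.52


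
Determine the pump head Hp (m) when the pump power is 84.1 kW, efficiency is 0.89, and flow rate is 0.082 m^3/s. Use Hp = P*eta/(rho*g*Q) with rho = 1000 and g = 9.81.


Pump head formula: Hp = P * eta / (rho * g * Q).
Numerator: P * eta = 84.1 * 1000 * 0.89 = 74849.0 W.
Denominator: rho * g * Q = 1000 * 9.81 * 0.082 = 804.42.
Hp = 74849.0 / 804.42 = 93.05 m.

93.05


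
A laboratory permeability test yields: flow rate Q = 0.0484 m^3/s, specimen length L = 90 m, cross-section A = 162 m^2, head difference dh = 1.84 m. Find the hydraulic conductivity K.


From K = Q*L / (A*dh):
Numerator: Q*L = 0.0484 * 90 = 4.356.
Denominator: A*dh = 162 * 1.84 = 298.08.
K = 4.356 / 298.08 = 0.014614 m/s.

0.014614


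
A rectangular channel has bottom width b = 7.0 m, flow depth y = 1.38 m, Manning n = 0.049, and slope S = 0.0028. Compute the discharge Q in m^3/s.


For a rectangular channel, the cross-sectional area A = b * y = 7.0 * 1.38 = 9.66 m^2.
The wetted perimeter P = b + 2y = 7.0 + 2*1.38 = 9.76 m.
Hydraulic radius R = A/P = 9.66/9.76 = 0.9898 m.
Velocity V = (1/n)*R^(2/3)*S^(1/2) = (1/0.049)*0.9898^(2/3)*0.0028^(1/2) = 1.0725 m/s.
Discharge Q = A * V = 9.66 * 1.0725 = 10.36 m^3/s.

10.36


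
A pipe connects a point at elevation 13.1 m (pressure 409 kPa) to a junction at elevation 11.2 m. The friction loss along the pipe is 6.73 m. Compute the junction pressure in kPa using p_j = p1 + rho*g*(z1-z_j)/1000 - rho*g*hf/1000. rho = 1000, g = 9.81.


Junction pressure: p_j = p1 + rho*g*(z1 - z_j)/1000 - rho*g*hf/1000.
Elevation term = 1000*9.81*(13.1 - 11.2)/1000 = 18.639 kPa.
Friction term = 1000*9.81*6.73/1000 = 66.021 kPa.
p_j = 409 + 18.639 - 66.021 = 361.62 kPa.

361.62


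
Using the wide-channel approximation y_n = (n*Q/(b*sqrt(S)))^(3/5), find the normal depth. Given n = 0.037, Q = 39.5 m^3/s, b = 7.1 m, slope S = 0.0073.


We use the wide-channel approximation y_n = (n*Q/(b*sqrt(S)))^(3/5).
sqrt(S) = sqrt(0.0073) = 0.08544.
Numerator: n*Q = 0.037 * 39.5 = 1.4615.
Denominator: b*sqrt(S) = 7.1 * 0.08544 = 0.606624.
arg = 2.4092.
y_n = 2.4092^(3/5) = 1.6948 m.

1.6948


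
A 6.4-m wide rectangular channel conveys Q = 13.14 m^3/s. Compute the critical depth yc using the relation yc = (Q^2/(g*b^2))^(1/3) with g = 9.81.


Using yc = (Q^2 / (g * b^2))^(1/3):
Q^2 = 13.14^2 = 172.66.
g * b^2 = 9.81 * 6.4^2 = 9.81 * 40.96 = 401.82.
Q^2 / (g*b^2) = 172.66 / 401.82 = 0.4297.
yc = 0.4297^(1/3) = 0.7546 m.

0.7546


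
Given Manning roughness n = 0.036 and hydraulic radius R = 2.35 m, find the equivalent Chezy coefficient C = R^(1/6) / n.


The Chezy coefficient relates to Manning's n through C = R^(1/6) / n.
R^(1/6) = 2.35^(1/6) = 1.153041.
C = 1.153041 / 0.036 = 32.03 m^(1/2)/s.

32.03


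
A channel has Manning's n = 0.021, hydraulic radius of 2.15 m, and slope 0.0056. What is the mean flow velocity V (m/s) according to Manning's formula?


Manning's equation gives V = (1/n) * R^(2/3) * S^(1/2).
First, compute R^(2/3) = 2.15^(2/3) = 1.6658.
Next, S^(1/2) = 0.0056^(1/2) = 0.074833.
Then 1/n = 1/0.021 = 47.62.
V = 47.62 * 1.6658 * 0.074833 = 5.9361 m/s.

5.9361


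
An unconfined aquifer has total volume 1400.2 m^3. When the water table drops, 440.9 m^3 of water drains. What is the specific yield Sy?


Specific yield Sy = Volume drained / Total volume.
Sy = 440.9 / 1400.2
   = 0.3149.

0.3149


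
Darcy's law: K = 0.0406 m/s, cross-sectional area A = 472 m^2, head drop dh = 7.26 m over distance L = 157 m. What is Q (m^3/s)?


Darcy's law: Q = K * A * i, where i = dh/L.
Hydraulic gradient i = 7.26 / 157 = 0.046242.
Q = 0.0406 * 472 * 0.046242
  = 0.8861 m^3/s.

0.8861


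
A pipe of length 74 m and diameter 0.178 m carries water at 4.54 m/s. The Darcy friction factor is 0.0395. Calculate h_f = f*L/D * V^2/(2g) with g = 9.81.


Darcy-Weisbach equation: h_f = f * (L/D) * V^2/(2g).
f * L/D = 0.0395 * 74/0.178 = 16.4213.
V^2/(2g) = 4.54^2 / (2*9.81) = 20.6116 / 19.62 = 1.0505 m.
h_f = 16.4213 * 1.0505 = 17.251 m.

17.251


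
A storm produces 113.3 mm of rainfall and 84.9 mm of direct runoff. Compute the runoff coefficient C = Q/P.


The runoff coefficient C = runoff depth / rainfall depth.
C = 84.9 / 113.3
  = 0.7493.

0.7493


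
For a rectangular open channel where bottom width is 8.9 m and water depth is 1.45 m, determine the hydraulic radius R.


For a rectangular section:
Flow area A = b * y = 8.9 * 1.45 = 12.9 m^2.
Wetted perimeter P = b + 2y = 8.9 + 2*1.45 = 11.8 m.
Hydraulic radius R = A/P = 12.9 / 11.8 = 1.0936 m.

1.0936


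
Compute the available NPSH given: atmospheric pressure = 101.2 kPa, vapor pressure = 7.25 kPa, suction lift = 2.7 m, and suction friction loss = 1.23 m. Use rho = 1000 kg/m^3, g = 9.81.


NPSHa = p_atm/(rho*g) - z_s - hf_s - p_vap/(rho*g).
p_atm/(rho*g) = 101.2*1000 / (1000*9.81) = 10.316 m.
p_vap/(rho*g) = 7.25*1000 / (1000*9.81) = 0.739 m.
NPSHa = 10.316 - 2.7 - 1.23 - 0.739
      = 5.65 m.

5.65


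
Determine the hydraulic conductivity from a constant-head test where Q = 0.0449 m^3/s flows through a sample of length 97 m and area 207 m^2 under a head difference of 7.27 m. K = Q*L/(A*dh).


From K = Q*L / (A*dh):
Numerator: Q*L = 0.0449 * 97 = 4.3553.
Denominator: A*dh = 207 * 7.27 = 1504.89.
K = 4.3553 / 1504.89 = 0.002894 m/s.

0.002894


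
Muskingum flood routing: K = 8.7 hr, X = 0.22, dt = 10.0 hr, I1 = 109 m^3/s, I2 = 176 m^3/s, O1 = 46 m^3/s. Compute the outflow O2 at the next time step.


Muskingum coefficients:
denom = 2*K*(1-X) + dt = 2*8.7*(1-0.22) + 10.0 = 23.572.
C0 = (dt - 2*K*X)/denom = (10.0 - 2*8.7*0.22)/23.572 = 0.2618.
C1 = (dt + 2*K*X)/denom = (10.0 + 2*8.7*0.22)/23.572 = 0.5866.
C2 = (2*K*(1-X) - dt)/denom = 0.1515.
O2 = C0*I2 + C1*I1 + C2*O1
   = 0.2618*176 + 0.5866*109 + 0.1515*46
   = 117.0 m^3/s.

117.0


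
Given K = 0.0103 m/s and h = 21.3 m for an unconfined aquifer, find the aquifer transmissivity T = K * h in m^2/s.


Transmissivity is defined as T = K * h.
T = 0.0103 * 21.3
  = 0.2194 m^2/s.

0.2194


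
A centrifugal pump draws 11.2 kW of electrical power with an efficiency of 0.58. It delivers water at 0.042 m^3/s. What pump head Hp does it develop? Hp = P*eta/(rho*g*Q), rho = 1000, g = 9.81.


Pump head formula: Hp = P * eta / (rho * g * Q).
Numerator: P * eta = 11.2 * 1000 * 0.58 = 6496.0 W.
Denominator: rho * g * Q = 1000 * 9.81 * 0.042 = 412.02.
Hp = 6496.0 / 412.02 = 15.77 m.

15.77


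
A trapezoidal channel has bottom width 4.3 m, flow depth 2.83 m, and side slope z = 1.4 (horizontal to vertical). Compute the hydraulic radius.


For a trapezoidal section with side slope z:
A = (b + z*y)*y = (4.3 + 1.4*2.83)*2.83 = 23.381 m^2.
P = b + 2*y*sqrt(1 + z^2) = 4.3 + 2*2.83*sqrt(1 + 1.4^2) = 14.038 m.
R = A/P = 23.381 / 14.038 = 1.6656 m.

1.6656


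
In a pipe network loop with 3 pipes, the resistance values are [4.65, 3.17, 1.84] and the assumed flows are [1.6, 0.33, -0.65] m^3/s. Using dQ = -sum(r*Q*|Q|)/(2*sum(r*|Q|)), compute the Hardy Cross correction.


Numerator terms (r*Q*|Q|): 4.65*1.6*|1.6| = 11.904; 3.17*0.33*|0.33| = 0.3452; 1.84*-0.65*|-0.65| = -0.7774.
Sum of numerator = 11.4718.
Denominator terms (r*|Q|): 4.65*|1.6| = 7.44; 3.17*|0.33| = 1.0461; 1.84*|-0.65| = 1.196.
2 * sum of denominator = 2 * 9.6821 = 19.3642.
dQ = -11.4718 / 19.3642 = -0.5924 m^3/s.

-0.5924


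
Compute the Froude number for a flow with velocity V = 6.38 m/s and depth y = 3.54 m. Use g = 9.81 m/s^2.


The Froude number is defined as Fr = V / sqrt(g*y).
g*y = 9.81 * 3.54 = 34.7274.
sqrt(g*y) = sqrt(34.7274) = 5.893.
Fr = 6.38 / 5.893 = 1.0826.

1.0826


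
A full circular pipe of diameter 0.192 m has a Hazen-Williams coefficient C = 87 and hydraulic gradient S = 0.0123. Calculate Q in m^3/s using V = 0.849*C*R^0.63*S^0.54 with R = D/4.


For a full circular pipe, R = D/4 = 0.192/4 = 0.048 m.
V = 0.849 * 87 * 0.048^0.63 * 0.0123^0.54
  = 0.849 * 87 * 0.147633 * 0.093014
  = 1.0143 m/s.
Pipe area A = pi*D^2/4 = pi*0.192^2/4 = 0.029 m^2.
Q = A * V = 0.029 * 1.0143 = 0.0294 m^3/s.

0.0294


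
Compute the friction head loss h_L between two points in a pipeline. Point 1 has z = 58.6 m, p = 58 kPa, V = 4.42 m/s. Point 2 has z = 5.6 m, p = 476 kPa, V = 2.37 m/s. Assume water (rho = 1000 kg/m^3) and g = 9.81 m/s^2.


Total head at each section: H = z + p/(rho*g) + V^2/(2g).
H1 = 58.6 + 58*1000/(1000*9.81) + 4.42^2/(2*9.81)
   = 58.6 + 5.912 + 0.9957
   = 65.508 m.
H2 = 5.6 + 476*1000/(1000*9.81) + 2.37^2/(2*9.81)
   = 5.6 + 48.522 + 0.2863
   = 54.408 m.
h_L = H1 - H2 = 65.508 - 54.408 = 11.1 m.

11.1


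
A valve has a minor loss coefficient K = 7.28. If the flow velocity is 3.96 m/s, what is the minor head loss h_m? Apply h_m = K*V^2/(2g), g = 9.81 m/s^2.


Minor loss formula: h_m = K * V^2/(2g).
V^2 = 3.96^2 = 15.6816.
V^2/(2g) = 15.6816 / 19.62 = 0.7993 m.
h_m = 7.28 * 0.7993 = 5.8187 m.

5.8187


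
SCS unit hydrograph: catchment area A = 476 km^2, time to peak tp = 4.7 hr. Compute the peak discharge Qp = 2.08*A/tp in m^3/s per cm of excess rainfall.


SCS formula: Qp = 2.08 * A / tp.
Qp = 2.08 * 476 / 4.7
   = 990.08 / 4.7
   = 210.66 m^3/s per cm.

210.66


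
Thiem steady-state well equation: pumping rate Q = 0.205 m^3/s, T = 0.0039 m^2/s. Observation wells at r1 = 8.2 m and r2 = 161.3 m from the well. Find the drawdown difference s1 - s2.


Thiem equation: s1 - s2 = Q/(2*pi*T) * ln(r2/r1).
ln(r2/r1) = ln(161.3/8.2) = 2.9791.
Q/(2*pi*T) = 0.205 / (2*pi*0.0039) = 0.205 / 0.0245 = 8.3658.
s1 - s2 = 8.3658 * 2.9791 = 24.9229 m.

24.9229


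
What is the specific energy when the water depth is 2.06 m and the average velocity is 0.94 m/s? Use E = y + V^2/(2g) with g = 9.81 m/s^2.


Specific energy E = y + V^2/(2g).
Velocity head = V^2/(2g) = 0.94^2 / (2*9.81) = 0.8836 / 19.62 = 0.045 m.
E = 2.06 + 0.045 = 2.105 m.

2.105


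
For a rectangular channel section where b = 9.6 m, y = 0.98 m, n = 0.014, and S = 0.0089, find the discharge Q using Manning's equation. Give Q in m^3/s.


For a rectangular channel, the cross-sectional area A = b * y = 9.6 * 0.98 = 9.41 m^2.
The wetted perimeter P = b + 2y = 9.6 + 2*0.98 = 11.56 m.
Hydraulic radius R = A/P = 9.41/11.56 = 0.8138 m.
Velocity V = (1/n)*R^(2/3)*S^(1/2) = (1/0.014)*0.8138^(2/3)*0.0089^(1/2) = 5.8739 m/s.
Discharge Q = A * V = 9.41 * 5.8739 = 55.262 m^3/s.

55.262


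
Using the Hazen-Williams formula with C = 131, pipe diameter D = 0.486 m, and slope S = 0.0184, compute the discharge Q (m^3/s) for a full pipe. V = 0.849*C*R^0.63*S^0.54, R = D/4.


For a full circular pipe, R = D/4 = 0.486/4 = 0.1215 m.
V = 0.849 * 131 * 0.1215^0.63 * 0.0184^0.54
  = 0.849 * 131 * 0.265023 * 0.115612
  = 3.4077 m/s.
Pipe area A = pi*D^2/4 = pi*0.486^2/4 = 0.1855 m^2.
Q = A * V = 0.1855 * 3.4077 = 0.6322 m^3/s.

0.6322


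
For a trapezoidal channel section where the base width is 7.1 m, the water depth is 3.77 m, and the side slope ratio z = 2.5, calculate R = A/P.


For a trapezoidal section with side slope z:
A = (b + z*y)*y = (7.1 + 2.5*3.77)*3.77 = 62.299 m^2.
P = b + 2*y*sqrt(1 + z^2) = 7.1 + 2*3.77*sqrt(1 + 2.5^2) = 27.402 m.
R = A/P = 62.299 / 27.402 = 2.2735 m.

2.2735


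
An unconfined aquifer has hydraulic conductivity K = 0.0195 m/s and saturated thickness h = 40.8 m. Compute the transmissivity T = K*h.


Transmissivity is defined as T = K * h.
T = 0.0195 * 40.8
  = 0.7956 m^2/s.

0.7956


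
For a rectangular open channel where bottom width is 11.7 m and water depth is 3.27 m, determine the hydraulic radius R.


For a rectangular section:
Flow area A = b * y = 11.7 * 3.27 = 38.26 m^2.
Wetted perimeter P = b + 2y = 11.7 + 2*3.27 = 18.24 m.
Hydraulic radius R = A/P = 38.26 / 18.24 = 2.0975 m.

2.0975


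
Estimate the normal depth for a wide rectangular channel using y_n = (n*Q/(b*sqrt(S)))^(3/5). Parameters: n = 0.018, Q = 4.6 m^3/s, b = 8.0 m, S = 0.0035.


We use the wide-channel approximation y_n = (n*Q/(b*sqrt(S)))^(3/5).
sqrt(S) = sqrt(0.0035) = 0.059161.
Numerator: n*Q = 0.018 * 4.6 = 0.0828.
Denominator: b*sqrt(S) = 8.0 * 0.059161 = 0.473288.
arg = 0.1749.
y_n = 0.1749^(3/5) = 0.3514 m.

0.3514


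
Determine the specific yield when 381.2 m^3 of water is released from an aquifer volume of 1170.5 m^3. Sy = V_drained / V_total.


Specific yield Sy = Volume drained / Total volume.
Sy = 381.2 / 1170.5
   = 0.3257.

0.3257


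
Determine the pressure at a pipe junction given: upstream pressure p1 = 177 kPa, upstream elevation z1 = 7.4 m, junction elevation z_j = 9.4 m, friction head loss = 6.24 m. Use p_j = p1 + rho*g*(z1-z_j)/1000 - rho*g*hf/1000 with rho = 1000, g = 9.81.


Junction pressure: p_j = p1 + rho*g*(z1 - z_j)/1000 - rho*g*hf/1000.
Elevation term = 1000*9.81*(7.4 - 9.4)/1000 = -19.62 kPa.
Friction term = 1000*9.81*6.24/1000 = 61.214 kPa.
p_j = 177 + -19.62 - 61.214 = 96.17 kPa.

96.17


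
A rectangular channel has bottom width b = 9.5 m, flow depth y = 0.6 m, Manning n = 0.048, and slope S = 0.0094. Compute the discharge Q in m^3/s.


For a rectangular channel, the cross-sectional area A = b * y = 9.5 * 0.6 = 5.7 m^2.
The wetted perimeter P = b + 2y = 9.5 + 2*0.6 = 10.7 m.
Hydraulic radius R = A/P = 5.7/10.7 = 0.5327 m.
Velocity V = (1/n)*R^(2/3)*S^(1/2) = (1/0.048)*0.5327^(2/3)*0.0094^(1/2) = 1.3273 m/s.
Discharge Q = A * V = 5.7 * 1.3273 = 7.566 m^3/s.

7.566


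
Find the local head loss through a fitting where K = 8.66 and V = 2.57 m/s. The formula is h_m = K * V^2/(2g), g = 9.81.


Minor loss formula: h_m = K * V^2/(2g).
V^2 = 2.57^2 = 6.6049.
V^2/(2g) = 6.6049 / 19.62 = 0.3366 m.
h_m = 8.66 * 0.3366 = 2.9153 m.

2.9153


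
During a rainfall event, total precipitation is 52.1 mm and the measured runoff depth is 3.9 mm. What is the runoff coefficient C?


The runoff coefficient C = runoff depth / rainfall depth.
C = 3.9 / 52.1
  = 0.0749.

0.0749
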